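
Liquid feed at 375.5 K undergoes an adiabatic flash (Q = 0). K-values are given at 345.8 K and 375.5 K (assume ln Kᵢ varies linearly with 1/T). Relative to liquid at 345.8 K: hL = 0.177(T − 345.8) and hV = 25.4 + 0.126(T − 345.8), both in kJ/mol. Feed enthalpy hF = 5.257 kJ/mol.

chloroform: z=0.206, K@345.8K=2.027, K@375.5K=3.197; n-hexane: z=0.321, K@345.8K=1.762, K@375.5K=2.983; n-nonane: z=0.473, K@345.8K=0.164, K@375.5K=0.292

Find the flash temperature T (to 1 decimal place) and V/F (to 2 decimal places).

T = 350.2 K, V/F = 0.18

Adiabatic flash: solve Rachford–Rice at each trial T, then check hF = ψ·hV(T) + (1−ψ)·hL(T).
  T = 345.8 K: K = (2.027, 1.762, 0.164), RR gives ψ = 0.083, H_out = 2.111 kJ/mol
  T = 375.5 K: K = (3.197, 2.983, 0.292), RR gives ψ = 0.515, H_out = 17.562 kJ/mol
  T = 360.6 K: K = (2.568, 2.316, 0.221), RR gives ψ = 0.341, H_out = 11.034 kJ/mol
  T = 353.2 K: K = (2.287, 2.026, 0.191), RR gives ψ = 0.231, H_out = 7.090 kJ/mol
  T = 349.5 K: K = (2.154, 1.891, 0.177), RR gives ψ = 0.163, H_out = 4.774 kJ/mol
  T = 351.4 K: K = (2.222, 1.959, 0.184), RR gives ψ = 0.199, H_out = 6.000 kJ/mol
Linear interpolation between T = 349.5 (H_out = 4.774) and T = 351.4 (H_out = 6.000) on hF = 5.257 gives T ≈ 350.2 K, at which ψ = 0.18.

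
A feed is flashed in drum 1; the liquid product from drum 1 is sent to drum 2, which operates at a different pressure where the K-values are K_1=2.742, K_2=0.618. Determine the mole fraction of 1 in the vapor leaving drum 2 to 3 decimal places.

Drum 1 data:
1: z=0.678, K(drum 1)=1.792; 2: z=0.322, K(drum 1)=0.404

y_1 (drum 2) = 0.493

Drum 1:
Newton–Raphson from ψ₁ = 0.5:
  ψ₁ = 0.500: g = 0.1113, g' = -0.450 → ψ₁ = 0.747
  ψ₁ = 0.747: g = -0.0086, g' = -0.540 → ψ₁ = 0.731
Converged at ψ₁ = 0.731.
Drum-1 compositions:
  1: x = 0.429, y = 0.769
  2: x = 0.571, y = 0.231
Drum-2 feed = drum-1 liquid: z₂ = (0.4294, 0.5706).
Drum 2:
Let ψ₂ = V/F and solve Σ zᵢ(Kᵢ−1)/(1+ψ₂(Kᵢ−1)) = 0.
g(0) = ΣzᵢKᵢ − 1 = 0.530 and g(1) = 1 − Σzᵢ/Kᵢ = -0.080, so a root lies in (0, 1).
Binary case is linear: z₁(K₁−1)(1+ψ₂(K₂−1)) + z₂(K₂−1)(1+ψ₂(K₁−1)) = 0
⇒ ψ₂ = [z₁(K₁−1)+z₂(K₂−1)] / [−(K₁−1)(K₂−1)] = 0.5300/0.6654 = 0.797
  1: x = 0.180, y = 0.493
  2: x = 0.820, y = 0.507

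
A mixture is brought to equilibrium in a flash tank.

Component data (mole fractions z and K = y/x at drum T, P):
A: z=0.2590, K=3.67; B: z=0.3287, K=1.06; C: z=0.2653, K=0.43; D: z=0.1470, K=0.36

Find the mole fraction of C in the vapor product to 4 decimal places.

Material balance + equilibrium reduce to Σ zᵢ(Kᵢ−1)/(1+V/F(Kᵢ−1)) = 0.
Check two-phase: ΣzᵢKᵢ = 1.4660 > 1 and Σzᵢ/Kᵢ = 1.4060 > 1, so g(0) = 0.4660 > 0 and g(1) = -0.4060 < 0.
Newton iteration, V/F⁰ = 0.5:
  V/F = 0.5000: g = -0.03454, g' = -0.6386 → V/F = 0.4459
  V/F = 0.4459: g = 0.00049, g' = -0.6588 → V/F = 0.4466
Converged at V/F = 0.4466.
Compositions from xᵢ = zᵢ/(1+V/F(Kᵢ−1)), yᵢ = Kᵢxᵢ:
  A: x = 0.1181, y = 0.4335
  B: x = 0.3201, y = 0.3393
  C: x = 0.3559, y = 0.1530
  D: x = 0.2058, y = 0.0741

y_C = 0.1530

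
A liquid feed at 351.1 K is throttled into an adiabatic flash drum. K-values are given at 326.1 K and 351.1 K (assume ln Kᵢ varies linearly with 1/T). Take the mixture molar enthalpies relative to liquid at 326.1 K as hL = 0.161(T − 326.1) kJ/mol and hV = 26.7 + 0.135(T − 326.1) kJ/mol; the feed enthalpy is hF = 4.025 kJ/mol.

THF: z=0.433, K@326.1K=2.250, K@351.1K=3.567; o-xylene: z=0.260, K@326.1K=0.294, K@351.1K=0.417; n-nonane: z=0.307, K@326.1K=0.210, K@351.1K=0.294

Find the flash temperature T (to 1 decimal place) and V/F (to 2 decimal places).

Adiabatic flash: solve Rachford–Rice at each trial T, then check hF = ψ·hV(T) + (1−ψ)·hL(T).
  T = 326.1 K: K = (2.250, 0.294, 0.210), RR gives ψ = 0.122, H_out = 3.268 kJ/mol
  T = 351.1 K: K = (3.567, 0.417, 0.294), RR gives ψ = 0.443, H_out = 15.573 kJ/mol
  T = 338.6 K: K = (2.857, 0.352, 0.250), RR gives ψ = 0.310, H_out = 10.181 kJ/mol
  T = 332.4 K: K = (2.544, 0.323, 0.230), RR gives ψ = 0.227, H_out = 7.044 kJ/mol
  T = 329.2 K: K = (2.391, 0.308, 0.220), RR gives ψ = 0.177, H_out = 5.221 kJ/mol
  T = 327.6 K: K = (2.318, 0.301, 0.215), RR gives ψ = 0.150, H_out = 4.239 kJ/mol
Linear interpolation between T = 326.1 (H_out = 3.268) and T = 327.6 (H_out = 4.239) on hF = 4.025 gives T ≈ 327.3 K, at which ψ = 0.14.

T = 327.3 K, V/F = 0.14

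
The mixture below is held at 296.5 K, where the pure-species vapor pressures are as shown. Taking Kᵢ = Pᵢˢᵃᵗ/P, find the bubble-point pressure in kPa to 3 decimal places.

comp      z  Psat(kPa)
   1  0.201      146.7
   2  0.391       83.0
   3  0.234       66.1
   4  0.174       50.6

At the bubble point ψ → 0, so ΣzᵢKᵢ = 1 with Kᵢ = Pᵢˢᵃᵗ/P ⇒ P = ΣzᵢPᵢˢᵃᵗ.
P = 0.201·146.7 + 0.391·83.0 + 0.234·66.1 + 0.174·50.6 = 86.212 kPa

Pbub = 86.212 kPa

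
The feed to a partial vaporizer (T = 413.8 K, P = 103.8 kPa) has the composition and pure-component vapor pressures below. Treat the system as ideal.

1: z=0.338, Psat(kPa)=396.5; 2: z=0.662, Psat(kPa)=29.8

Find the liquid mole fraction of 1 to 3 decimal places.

Raoult's law: Kᵢ = Pᵢˢᵃᵗ/P = Pᵢˢᵃᵗ/103.8.
  K_1 = 396.5/103.8 = 3.81985, K_2 = 29.8/103.8 = 0.28709
Let ψ = V/F and solve Σ zᵢ(Kᵢ−1)/(1+ψ(Kᵢ−1)) = 0.
Feasibility: ΣzᵢKᵢ = 1.481, Σzᵢ/Kᵢ = 2.394 — both > 1, two phases present.
Newton–Raphson from ψ = 0.5:
  ψ = 0.500: g = -0.3379, g' = -1.275 → ψ = 0.235
  ψ = 0.235: g = 0.0063, g' = -1.458 → ψ = 0.239
Converged at ψ = 0.239.
Compositions from xᵢ = zᵢ/(1+ψ(Kᵢ−1)), yᵢ = Kᵢxᵢ:
  1: x = 0.202, y = 0.771
  2: x = 0.798, y = 0.229

x_1 = 0.202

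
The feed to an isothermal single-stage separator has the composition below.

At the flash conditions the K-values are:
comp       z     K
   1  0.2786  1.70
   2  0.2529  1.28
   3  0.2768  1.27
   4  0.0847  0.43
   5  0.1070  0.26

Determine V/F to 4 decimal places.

Material balance + equilibrium reduce to Σ zᵢ(Kᵢ−1)/(1+V/F(Kᵢ−1)) = 0.
Feasibility: ΣzᵢKᵢ = 1.2131, Σzᵢ/Kᵢ = 1.1879 — both > 1, two phases present.
Iterate (Newton) starting at V/F = 0.5:
  V/F = 0.5000: g = 0.07922, g' = -0.3073 → V/F = 0.7578
  V/F = 0.7578: g = -0.01737, g' = -0.4747 → V/F = 0.7212
  V/F = 0.7212: g = -0.00071, g' = -0.4369 → V/F = 0.7196
Converged at V/F = 0.7196.

V/F = 0.7196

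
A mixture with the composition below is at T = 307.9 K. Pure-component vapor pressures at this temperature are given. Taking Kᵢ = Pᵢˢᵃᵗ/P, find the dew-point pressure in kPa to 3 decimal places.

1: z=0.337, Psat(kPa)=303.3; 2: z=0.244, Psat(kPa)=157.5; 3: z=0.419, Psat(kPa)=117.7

Pdew = 160.766 kPa

At the dew point ψ → 1, so Σzᵢ/Kᵢ = 1 with Kᵢ = Pᵢˢᵃᵗ/P ⇒ 1/P = Σzᵢ/Pᵢˢᵃᵗ.
1/P = 0.337/303.3 + 0.244/157.5 + 0.419/117.7 = 0.006220 ⇒ P = 160.766 kPa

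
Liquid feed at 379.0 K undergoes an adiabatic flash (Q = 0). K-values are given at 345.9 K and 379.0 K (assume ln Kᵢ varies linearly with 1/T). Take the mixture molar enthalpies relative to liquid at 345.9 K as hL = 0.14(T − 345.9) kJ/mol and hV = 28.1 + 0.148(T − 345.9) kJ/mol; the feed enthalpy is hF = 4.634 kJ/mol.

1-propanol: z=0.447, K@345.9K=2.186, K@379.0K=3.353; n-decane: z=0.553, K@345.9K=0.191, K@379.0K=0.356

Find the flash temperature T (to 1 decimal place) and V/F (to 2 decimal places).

Adiabatic flash: solve Rachford–Rice at each trial T, then check hF = ψ·hV(T) + (1−ψ)·hL(T).
  T = 345.9 K: K = (2.186, 0.191), RR gives ψ = 0.086, H_out = 2.424 kJ/mol
  T = 379.0 K: K = (3.353, 0.356), RR gives ψ = 0.459, H_out = 17.656 kJ/mol
  T = 362.4 K: K = (2.732, 0.264), RR gives ψ = 0.288, H_out = 10.449 kJ/mol
  T = 354.1 K: K = (2.449, 0.225), RR gives ψ = 0.195, H_out = 6.647 kJ/mol
  T = 350.0 K: K = (2.315, 0.208), RR gives ψ = 0.144, H_out = 4.615 kJ/mol
  T = 352.1 K: K = (2.383, 0.217), RR gives ψ = 0.171, H_out = 5.672 kJ/mol
Linear interpolation between T = 350.0 (H_out = 4.615) and T = 352.1 (H_out = 5.672) on hF = 4.634 gives T ≈ 350.0 K, at which ψ = 0.14.

T = 350.0 K, V/F = 0.14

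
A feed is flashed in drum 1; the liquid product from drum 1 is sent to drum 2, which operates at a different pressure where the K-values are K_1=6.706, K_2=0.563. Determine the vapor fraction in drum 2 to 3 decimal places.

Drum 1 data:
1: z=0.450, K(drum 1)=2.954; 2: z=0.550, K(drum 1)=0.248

Drum 1:
Binary case is linear: z₁(K₁−1)(1+ψ₁(K₂−1)) + z₂(K₂−1)(1+ψ₁(K₁−1)) = 0
⇒ ψ₁ = [z₁(K₁−1)+z₂(K₂−1)] / [−(K₁−1)(K₂−1)] = 0.4657/1.4694 = 0.317
Drum-1 compositions:
  1: x = 0.278, y = 0.821
  2: x = 0.722, y = 0.179
Drum-2 feed = drum-1 liquid: z₂ = (0.2779, 0.7221).
Drum 2:
Newton–Raphson from ψ₂ = 0.5:
  ψ₂ = 0.500: g = 0.0078, g' = -0.835 → ψ₂ = 0.509
Converged at ψ₂ = 0.509.
  1: x = 0.071, y = 0.477
  2: x = 0.929, y = 0.523

V/F (drum 2) = 0.509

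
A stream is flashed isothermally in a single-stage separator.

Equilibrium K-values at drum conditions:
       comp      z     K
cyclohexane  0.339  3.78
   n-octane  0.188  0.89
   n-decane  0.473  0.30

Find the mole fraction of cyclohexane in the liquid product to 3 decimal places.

x_cyclohexane = 0.168

Let β = V/F and solve Σ zᵢ(Kᵢ−1)/(1+β(Kᵢ−1)) = 0.
Feasibility: ΣzᵢKᵢ = 1.591, Σzᵢ/Kᵢ = 1.878 — both > 1, two phases present.
Newton iteration, β⁰ = 0.5:
  β = 0.500: g = -0.1370, g' = -1.010 → β = 0.364
  β = 0.364: g = 0.0022, g' = -1.067 → β = 0.366
Converged at β = 0.366.
Compositions from xᵢ = zᵢ/(1+β(Kᵢ−1)), yᵢ = Kᵢxᵢ:
  cyclohexane: x = 0.168, y = 0.635
  n-octane: x = 0.196, y = 0.174
  n-decane: x = 0.636, y = 0.191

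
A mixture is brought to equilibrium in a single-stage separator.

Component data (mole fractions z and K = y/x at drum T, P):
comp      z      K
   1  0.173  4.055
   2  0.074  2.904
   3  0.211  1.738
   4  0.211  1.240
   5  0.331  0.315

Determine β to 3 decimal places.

β = 0.625

Rachford–Rice: g(β) = Σ zᵢ(Kᵢ−1)/(1+β(Kᵢ−1)) = 0.
g(0) = ΣzᵢKᵢ − 1 = 0.649 and g(1) = 1 − Σzᵢ/Kᵢ = -0.411, so a root lies in (0, 1).
Newton–Raphson from β = 0.5:
  β = 0.500: g = 0.0954, g' = -0.753 → β = 0.627
  β = 0.627: g = -0.0012, g' = -0.786 → β = 0.625
Converged at β = 0.625.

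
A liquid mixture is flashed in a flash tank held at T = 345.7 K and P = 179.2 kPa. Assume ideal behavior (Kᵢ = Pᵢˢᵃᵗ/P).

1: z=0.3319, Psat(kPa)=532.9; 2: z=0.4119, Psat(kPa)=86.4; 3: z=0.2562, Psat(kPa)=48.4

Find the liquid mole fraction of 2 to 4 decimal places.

Raoult's law: Kᵢ = Pᵢˢᵃᵗ/P = Pᵢˢᵃᵗ/179.2.
  K_1 = 532.9/179.2 = 2.973772, K_2 = 86.4/179.2 = 0.482143, K_3 = 48.4/179.2 = 0.270089
Newton iteration, ψ⁰ = 0.5:
  ψ = 0.5000: g = -0.25260, g' = -0.8671 → ψ = 0.2087
  ψ = 0.2087: g = 0.00421, g' = -0.9774 → ψ = 0.2130
Converged at ψ = 0.2130.
Compositions from xᵢ = zᵢ/(1+ψ(Kᵢ−1)), yᵢ = Kᵢxᵢ:
  1: x = 0.2337, y = 0.6948
  2: x = 0.4630, y = 0.2232
  3: x = 0.3034, y = 0.0819

x_2 = 0.4630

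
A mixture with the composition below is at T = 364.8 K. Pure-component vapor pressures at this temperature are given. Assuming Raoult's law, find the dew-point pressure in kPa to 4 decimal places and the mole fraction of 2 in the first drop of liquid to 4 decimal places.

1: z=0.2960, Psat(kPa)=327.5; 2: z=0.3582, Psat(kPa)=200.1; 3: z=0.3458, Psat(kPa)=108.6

Pdew = 170.1235 kPa, x_2 = 0.3045

At the dew point ψ → 1, so Σzᵢ/Kᵢ = 1 with Kᵢ = Pᵢˢᵃᵗ/P ⇒ 1/P = Σzᵢ/Pᵢˢᵃᵗ.
1/P = 0.2960/327.5 + 0.3582/200.1 + 0.3458/108.6 = 0.0058781 ⇒ P = 170.1235 kPa
xᵢ = zᵢP/Pᵢˢᵃᵗ ⇒ x_2 = 0.3582·170.1235/200.1 = 0.3045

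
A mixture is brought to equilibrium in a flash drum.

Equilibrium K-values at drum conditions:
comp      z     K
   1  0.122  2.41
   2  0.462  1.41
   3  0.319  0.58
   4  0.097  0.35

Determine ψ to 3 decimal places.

ψ = 0.484

Rachford–Rice: g(ψ) = Σ zᵢ(Kᵢ−1)/(1+ψ(Kᵢ−1)) = 0.
Feasibility: ΣzᵢKᵢ = 1.164, Σzᵢ/Kᵢ = 1.205 — both > 1, two phases present.
Iterate (Newton) starting at ψ = 0.34:
  ψ = 0.340: g = 0.0453, g' = -0.315 → ψ = 0.484
Converged at ψ = 0.484.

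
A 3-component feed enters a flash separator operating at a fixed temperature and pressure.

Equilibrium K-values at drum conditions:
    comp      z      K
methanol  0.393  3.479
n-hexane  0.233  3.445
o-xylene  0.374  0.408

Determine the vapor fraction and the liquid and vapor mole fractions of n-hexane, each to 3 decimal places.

Newton iteration, ψ⁰ = 0.52:
  ψ = 0.520: g = 0.3565, g' = -1.004 → ψ = 0.875
  ψ = 0.875: g = 0.0296, g' = -0.946 → ψ = 0.906
Converged at ψ = 0.906.
Compositions from xᵢ = zᵢ/(1+ψ(Kᵢ−1)), yᵢ = Kᵢxᵢ:
  methanol: x = 0.121, y = 0.421
  n-hexane: x = 0.072, y = 0.250
  o-xylene: x = 0.806, y = 0.329

ψ = 0.906, x_n-hexane = 0.072, y_n-hexane = 0.250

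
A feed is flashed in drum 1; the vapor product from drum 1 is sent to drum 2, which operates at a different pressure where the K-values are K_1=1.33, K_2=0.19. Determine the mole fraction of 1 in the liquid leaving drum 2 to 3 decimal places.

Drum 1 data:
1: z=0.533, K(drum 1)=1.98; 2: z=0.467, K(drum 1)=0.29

x_1 (drum 2) = 0.711

Drum 1:
Let ψ₁ = V/F and solve Σ zᵢ(Kᵢ−1)/(1+ψ₁(Kᵢ−1)) = 0.
Feasibility: ΣzᵢKᵢ = 1.191, Σzᵢ/Kᵢ = 1.880 — both > 1, two phases present.
Binary case is linear: z₁(K₁−1)(1+ψ₁(K₂−1)) + z₂(K₂−1)(1+ψ₁(K₁−1)) = 0
⇒ ψ₁ = [z₁(K₁−1)+z₂(K₂−1)] / [−(K₁−1)(K₂−1)] = 0.1908/0.6958 = 0.274
Drum-1 compositions:
  1: x = 0.420, y = 0.832
  2: x = 0.580, y = 0.168
Drum-2 feed = drum-1 vapor: z₂ = (0.8318, 0.1682).
Drum 2:
Rachford–Rice: g(ψ₂) = Σ zᵢ(Kᵢ−1)/(1+ψ₂(Kᵢ−1)) = 0.
Feasibility: ΣzᵢKᵢ = 1.138, Σzᵢ/Kᵢ = 1.511 — both > 1, two phases present.
Newton–Raphson from ψ₂ = 0.5:
  ψ₂ = 0.500: g = 0.0067, g' = -0.378 → ψ₂ = 0.518
  ψ₂ = 0.518: g = -0.0001, g' = -0.393 → ψ₂ = 0.517
Converged at ψ₂ = 0.517.
  1: x = 0.711, y = 0.945
  2: x = 0.289, y = 0.055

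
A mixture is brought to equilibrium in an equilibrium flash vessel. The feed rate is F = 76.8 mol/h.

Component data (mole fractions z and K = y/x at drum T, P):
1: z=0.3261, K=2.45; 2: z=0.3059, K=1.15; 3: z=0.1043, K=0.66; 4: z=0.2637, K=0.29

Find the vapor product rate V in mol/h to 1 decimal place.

V = 36.2 mol/h

Material balance + equilibrium reduce to Σ zᵢ(Kᵢ−1)/(1+V/F(Kᵢ−1)) = 0.
g(0) = ΣzᵢKᵢ − 1 = 0.2960 and g(1) = 1 − Σzᵢ/Kᵢ = -0.4664, so a root lies in (0, 1).
Newton–Raphson from V/F = 0.66:
  V/F = 0.6600: g = -0.11468, g' = -0.6755 → V/F = 0.4902
  V/F = 0.4902: g = -0.01062, g' = -0.5703 → V/F = 0.4716
  V/F = 0.4716: g = -0.00005, g' = -0.5654 → V/F = 0.4715
Converged at V/F = 0.4715.
Then V = V/F·F = 0.4715·76.8 = 36.2 mol/h and L = F − V = 40.6 mol/h.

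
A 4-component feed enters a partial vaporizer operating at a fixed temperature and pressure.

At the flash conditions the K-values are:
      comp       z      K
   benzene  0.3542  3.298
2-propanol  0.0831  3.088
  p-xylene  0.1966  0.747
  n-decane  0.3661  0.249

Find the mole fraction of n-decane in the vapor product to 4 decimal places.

Newton iteration, ψ⁰ = 0.33:
  ψ = 0.3300: g = 0.14584, g' = -1.1119 → ψ = 0.4612
  ψ = 0.4612: g = 0.00665, g' = -1.0343 → ψ = 0.4676
Converged at ψ = 0.4676.
Compositions from xᵢ = zᵢ/(1+ψ(Kᵢ−1)), yᵢ = Kᵢxᵢ:
  benzene: x = 0.1707, y = 0.5631
  2-propanol: x = 0.0420, y = 0.1298
  p-xylene: x = 0.2230, y = 0.1666
  n-decane: x = 0.5642, y = 0.1405

y_n-decane = 0.1405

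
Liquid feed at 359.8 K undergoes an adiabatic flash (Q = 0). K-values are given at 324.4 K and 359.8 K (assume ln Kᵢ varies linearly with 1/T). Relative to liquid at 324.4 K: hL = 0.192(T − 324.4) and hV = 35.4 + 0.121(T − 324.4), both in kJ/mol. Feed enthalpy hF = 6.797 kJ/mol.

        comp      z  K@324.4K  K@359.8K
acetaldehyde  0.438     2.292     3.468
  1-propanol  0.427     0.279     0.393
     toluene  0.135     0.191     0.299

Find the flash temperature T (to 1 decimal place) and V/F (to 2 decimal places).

Adiabatic flash: solve Rachford–Rice at each trial T, then check hF = ψ·hV(T) + (1−ψ)·hL(T).
  T = 324.4 K: K = (2.292, 0.279, 0.191), RR gives ψ = 0.155, H_out = 5.487 kJ/mol
  T = 359.8 K: K = (3.468, 0.393, 0.299), RR gives ψ = 0.467, H_out = 22.147 kJ/mol
  T = 342.1 K: K = (2.850, 0.334, 0.242), RR gives ψ = 0.332, H_out = 14.736 kJ/mol
  T = 333.2 K: K = (2.562, 0.306, 0.215), RR gives ψ = 0.252, H_out = 10.437 kJ/mol
  T = 328.8 K: K = (2.425, 0.292, 0.203), RR gives ψ = 0.206, H_out = 8.072 kJ/mol
  T = 326.6 K: K = (2.358, 0.286, 0.197), RR gives ψ = 0.181, H_out = 6.811 kJ/mol
Linear interpolation between T = 324.4 (H_out = 5.487) and T = 326.6 (H_out = 6.811) on hF = 6.797 gives T ≈ 326.6 K, at which ψ = 0.18.

T = 326.6 K, V/F = 0.18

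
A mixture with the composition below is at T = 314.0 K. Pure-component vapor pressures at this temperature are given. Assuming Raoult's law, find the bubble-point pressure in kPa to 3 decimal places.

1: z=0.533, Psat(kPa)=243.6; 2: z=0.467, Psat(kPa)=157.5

Pbub = 203.391 kPa

At the bubble point ψ → 0, so ΣzᵢKᵢ = 1 with Kᵢ = Pᵢˢᵃᵗ/P ⇒ P = ΣzᵢPᵢˢᵃᵗ.
P = 0.533·243.6 + 0.467·157.5 = 203.391 kPa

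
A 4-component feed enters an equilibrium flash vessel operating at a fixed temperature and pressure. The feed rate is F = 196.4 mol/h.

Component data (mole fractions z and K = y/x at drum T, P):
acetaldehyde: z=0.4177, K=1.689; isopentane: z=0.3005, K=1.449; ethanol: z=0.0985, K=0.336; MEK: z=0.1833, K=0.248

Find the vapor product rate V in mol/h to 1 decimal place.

V = 100.3 mol/h

Material balance + equilibrium reduce to Σ zᵢ(Kᵢ−1)/(1+ψ(Kᵢ−1)) = 0.
g(0) = ΣzᵢKᵢ − 1 = 0.2195 and g(1) = 1 − Σzᵢ/Kᵢ = -0.4870, so a root lies in (0, 1).
Newton iteration, ψ⁰ = 0.5:
  ψ = 0.5000: g = 0.00543, g' = -0.5136 → ψ = 0.5106
  ψ = 0.5106: g = -0.00004, g' = -0.5211 → ψ = 0.5105
Converged at ψ = 0.5105.
Then V = ψ·F = 0.5105·196.4 = 100.3 mol/h and L = F − V = 96.1 mol/h.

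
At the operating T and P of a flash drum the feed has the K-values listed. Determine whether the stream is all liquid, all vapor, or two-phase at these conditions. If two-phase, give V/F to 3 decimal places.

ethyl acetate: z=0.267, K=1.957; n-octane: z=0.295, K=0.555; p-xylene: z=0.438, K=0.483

ΣzᵢKᵢ = 0.898; Σzᵢ/Kᵢ = 1.575.
Since ΣzᵢKᵢ < 1 the mixture is below its bubble point — single liquid phase.

all liquid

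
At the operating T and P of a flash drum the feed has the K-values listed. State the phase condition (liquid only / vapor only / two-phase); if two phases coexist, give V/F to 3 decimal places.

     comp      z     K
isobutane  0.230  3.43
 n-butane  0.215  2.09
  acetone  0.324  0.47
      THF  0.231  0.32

ΣzᵢKᵢ = 1.464; Σzᵢ/Kᵢ = 1.581.
Both exceed 1, so a two-phase solution exists.
Let ψ = V/F and solve Σ zᵢ(Kᵢ−1)/(1+ψ(Kᵢ−1)) = 0.
Newton iteration, ψ⁰ = 0.5:
  ψ = 0.500: g = -0.0676, g' = -0.798 → ψ = 0.415
  ψ = 0.415: g = 0.0005, g' = -0.815 → ψ = 0.416
Converged at ψ = 0.416.

two-phase, V/F = 0.416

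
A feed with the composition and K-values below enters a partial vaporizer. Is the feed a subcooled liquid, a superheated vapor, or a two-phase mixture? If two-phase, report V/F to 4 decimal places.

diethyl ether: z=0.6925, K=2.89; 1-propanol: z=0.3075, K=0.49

superheated vapor

ΣzᵢKᵢ = 2.1520; Σzᵢ/Kᵢ = 0.8672.
Since Σzᵢ/Kᵢ < 1 the mixture is above its dew point — single vapor phase.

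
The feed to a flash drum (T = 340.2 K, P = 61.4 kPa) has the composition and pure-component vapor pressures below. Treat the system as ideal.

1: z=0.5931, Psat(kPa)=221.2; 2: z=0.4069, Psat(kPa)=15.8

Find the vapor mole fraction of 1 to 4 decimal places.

Raoult's law: Kᵢ = Pᵢˢᵃᵗ/P = Pᵢˢᵃᵗ/61.4.
  K_1 = 221.2/61.4 = 3.602606, K_2 = 15.8/61.4 = 0.257329
Material balance + equilibrium reduce to Σ zᵢ(Kᵢ−1)/(1+β(Kᵢ−1)) = 0.
g(0) = ΣzᵢKᵢ − 1 = 1.2414 and g(1) = 1 − Σzᵢ/Kᵢ = -0.7459, so a root lies in (0, 1).
Newton iteration, β⁰ = 0.5:
  β = 0.5000: g = 0.19006, g' = -1.3264 → β = 0.6433
  β = 0.6433: g = -0.00142, g' = -1.3846 → β = 0.6423
Converged at β = 0.6423.
Compositions from xᵢ = zᵢ/(1+β(Kᵢ−1)), yᵢ = Kᵢxᵢ:
  1: x = 0.2220, y = 0.7998
  2: x = 0.7780, y = 0.2002

y_1 = 0.7998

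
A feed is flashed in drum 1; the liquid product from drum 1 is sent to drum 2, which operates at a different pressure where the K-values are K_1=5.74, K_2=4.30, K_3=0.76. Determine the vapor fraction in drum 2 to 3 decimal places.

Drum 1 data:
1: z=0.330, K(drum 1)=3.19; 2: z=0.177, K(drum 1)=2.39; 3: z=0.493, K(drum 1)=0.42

Drum 1:
Let ψ₁ = V/F and solve Σ zᵢ(Kᵢ−1)/(1+ψ₁(Kᵢ−1)) = 0.
Check two-phase: ΣzᵢKᵢ = 1.683 > 1 and Σzᵢ/Kᵢ = 1.351 > 1, so g(0) = 0.683 > 0 and g(1) = -0.351 < 0.
Newton iteration, ψ₁⁰ = 0.35:
  ψ₁ = 0.350: g = 0.2159, g' = -0.923 → ψ₁ = 0.584
  ψ₁ = 0.584: g = 0.0206, g' = -0.788 → ψ₁ = 0.610
Converged at ψ₁ = 0.610.
Drum-1 compositions:
  1: x = 0.141, y = 0.451
  2: x = 0.096, y = 0.229
  3: x = 0.763, y = 0.320
Drum-2 feed = drum-1 liquid: z₂ = (0.1413, 0.0958, 0.7630).
Drum 2:
Material balance + equilibrium reduce to Σ zᵢ(Kᵢ−1)/(1+ψ₂(Kᵢ−1)) = 0.
Feasibility: ΣzᵢKᵢ = 1.803, Σzᵢ/Kᵢ = 1.051 — both > 1, two phases present.
Newton iteration, ψ₂⁰ = 0.44:
  ψ₂ = 0.440: g = 0.1412, g' = -0.562 → ψ₂ = 0.691
  ψ₂ = 0.691: g = 0.0334, g' = -0.334 → ψ₂ = 0.791
  ψ₂ = 0.791: g = 0.0024, g' = -0.288 → ψ₂ = 0.800
Converged at ψ₂ = 0.800.
  1: x = 0.029, y = 0.169
  2: x = 0.026, y = 0.113
  3: x = 0.944, y = 0.718

V/F (drum 2) = 0.800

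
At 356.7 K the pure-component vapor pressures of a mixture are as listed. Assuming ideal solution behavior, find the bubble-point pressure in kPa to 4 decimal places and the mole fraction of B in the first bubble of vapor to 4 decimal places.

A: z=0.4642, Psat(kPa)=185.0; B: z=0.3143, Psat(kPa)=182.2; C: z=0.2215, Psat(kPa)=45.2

At the bubble point ψ → 0, so ΣzᵢKᵢ = 1 with Kᵢ = Pᵢˢᵃᵗ/P ⇒ P = ΣzᵢPᵢˢᵃᵗ.
P = 0.4642·185.0 + 0.3143·182.2 + 0.2215·45.2 = 153.1543 kPa
yᵢ = zᵢPᵢˢᵃᵗ/P ⇒ y_B = 0.3143·182.2/153.1543 = 0.3739

Pbub = 153.1543 kPa, y_B = 0.3739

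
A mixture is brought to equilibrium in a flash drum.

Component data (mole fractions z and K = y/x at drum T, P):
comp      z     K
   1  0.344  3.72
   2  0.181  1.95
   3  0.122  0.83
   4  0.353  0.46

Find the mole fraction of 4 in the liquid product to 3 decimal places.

Rachford–Rice: g(ψ) = Σ zᵢ(Kᵢ−1)/(1+ψ(Kᵢ−1)) = 0.
Check two-phase: ΣzᵢKᵢ = 1.896 > 1 and Σzᵢ/Kᵢ = 1.100 > 1, so g(0) = 0.896 > 0 and g(1) = -0.100 < 0.
Newton–Raphson from ψ = 0.63:
  ψ = 0.630: g = 0.1402, g' = -0.650 → ψ = 0.846
  ψ = 0.846: g = 0.0038, g' = -0.637 → ψ = 0.852
Converged at ψ = 0.852.
Compositions from xᵢ = zᵢ/(1+ψ(Kᵢ−1)), yᵢ = Kᵢxᵢ:
  1: x = 0.104, y = 0.386
  2: x = 0.100, y = 0.195
  3: x = 0.143, y = 0.118
  4: x = 0.654, y = 0.301

x_4 = 0.654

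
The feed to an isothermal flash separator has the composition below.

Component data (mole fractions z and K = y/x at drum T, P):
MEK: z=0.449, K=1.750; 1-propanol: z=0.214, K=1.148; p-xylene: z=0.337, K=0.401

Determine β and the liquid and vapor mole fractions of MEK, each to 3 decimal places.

Newton iteration, β⁰ = 0.65:
  β = 0.650: g = -0.0753, g' = -0.442 → β = 0.480
  β = 0.480: g = -0.0061, g' = -0.379 → β = 0.464
Converged at β = 0.464.
Compositions from xᵢ = zᵢ/(1+β(Kᵢ−1)), yᵢ = Kᵢxᵢ:
  MEK: x = 0.333, y = 0.583
  1-propanol: x = 0.200, y = 0.230
  p-xylene: x = 0.467, y = 0.187

β = 0.464, x_MEK = 0.333, y_MEK = 0.583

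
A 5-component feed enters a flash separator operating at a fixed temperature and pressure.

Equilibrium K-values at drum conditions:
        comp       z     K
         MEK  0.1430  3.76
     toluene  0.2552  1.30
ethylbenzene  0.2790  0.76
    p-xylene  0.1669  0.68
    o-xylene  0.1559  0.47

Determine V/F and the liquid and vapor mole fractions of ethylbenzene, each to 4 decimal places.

V/F = 0.4430, x_ethylbenzene = 0.3122, y_ethylbenzene = 0.2373

Rachford–Rice: g(V/F) = Σ zᵢ(Kᵢ−1)/(1+V/F(Kᵢ−1)) = 0.
Feasibility: ΣzᵢKᵢ = 1.2682, Σzᵢ/Kᵢ = 1.1786 — both > 1, two phases present.
Newton iteration, V/F⁰ = 0.58:
  V/F = 0.5800: g = -0.04570, g' = -0.3165 → V/F = 0.4356
  V/F = 0.4356: g = 0.00267, g' = -0.3597 → V/F = 0.4430
Converged at V/F = 0.4430.
Compositions from xᵢ = zᵢ/(1+V/F(Kᵢ−1)), yᵢ = Kᵢxᵢ:
  MEK: x = 0.0643, y = 0.2419
  toluene: x = 0.2253, y = 0.2928
  ethylbenzene: x = 0.3122, y = 0.2373
  p-xylene: x = 0.1945, y = 0.1322
  o-xylene: x = 0.2037, y = 0.0958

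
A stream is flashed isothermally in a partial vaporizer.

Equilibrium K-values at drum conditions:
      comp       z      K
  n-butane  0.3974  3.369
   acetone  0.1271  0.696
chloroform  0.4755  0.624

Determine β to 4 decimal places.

Rachford–Rice: g(β) = Σ zᵢ(Kᵢ−1)/(1+β(Kᵢ−1)) = 0.
g(0) = ΣzᵢKᵢ − 1 = 0.7240 and g(1) = 1 − Σzᵢ/Kᵢ = -0.0626, so a root lies in (0, 1).
Newton–Raphson from β = 0.5:
  β = 0.5000: g = 0.16522, g' = -0.5857 → β = 0.7821
  β = 0.7821: g = 0.02605, g' = -0.4292 → β = 0.8428
  β = 0.8428: g = 0.00049, g' = -0.4137 → β = 0.8440
Converged at β = 0.8440.

β = 0.8440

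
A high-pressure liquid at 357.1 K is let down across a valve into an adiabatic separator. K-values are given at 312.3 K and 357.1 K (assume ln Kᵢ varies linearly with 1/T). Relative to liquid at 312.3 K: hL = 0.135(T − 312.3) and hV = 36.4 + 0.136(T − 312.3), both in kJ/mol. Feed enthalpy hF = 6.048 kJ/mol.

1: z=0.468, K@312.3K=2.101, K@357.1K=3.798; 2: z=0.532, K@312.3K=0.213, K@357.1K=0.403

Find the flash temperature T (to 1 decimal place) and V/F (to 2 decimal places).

Adiabatic flash: solve Rachford–Rice at each trial T, then check hF = ψ·hV(T) + (1−ψ)·hL(T).
  T = 312.3 K: K = (2.101, 0.213), RR gives ψ = 0.111, H_out = 4.057 kJ/mol
  T = 357.1 K: K = (3.798, 0.403), RR gives ψ = 0.594, H_out = 27.688 kJ/mol
  T = 334.7 K: K = (2.881, 0.299), RR gives ψ = 0.385, H_out = 17.051 kJ/mol
  T = 323.5 K: K = (2.474, 0.254), RR gives ψ = 0.266, H_out = 11.211 kJ/mol
  T = 317.9 K: K = (2.283, 0.233), RR gives ψ = 0.196, H_out = 7.874 kJ/mol
  T = 315.1 K: K = (2.191, 0.223), RR gives ψ = 0.156, H_out = 6.039 kJ/mol
  T = 316.5 K: K = (2.237, 0.228), RR gives ψ = 0.176, H_out = 6.973 kJ/mol
Linear interpolation between T = 315.1 (H_out = 6.039) and T = 316.5 (H_out = 6.973) on hF = 6.048 gives T ≈ 315.1 K, at which ψ = 0.16.

T = 315.1 K, V/F = 0.16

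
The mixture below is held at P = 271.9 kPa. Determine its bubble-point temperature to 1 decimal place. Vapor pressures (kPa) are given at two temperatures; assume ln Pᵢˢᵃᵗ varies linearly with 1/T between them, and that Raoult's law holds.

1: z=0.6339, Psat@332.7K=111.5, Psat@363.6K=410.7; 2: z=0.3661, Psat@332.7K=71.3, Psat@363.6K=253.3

T = 356.9 K

Bubble-point temperature: ΣzᵢPᵢˢᵃᵗ(T) = P. Interpolate ln Pᵢˢᵃᵗ = aᵢ + bᵢ/T.
  T = 332.7 K: ΣzᵢPᵢˢᵃᵗ = 96.78 kPa
  T = 363.6 K: ΣzᵢPᵢˢᵃᵗ = 353.08 kPa
  T = 348.1 K: ΣzᵢPᵢˢᵃᵗ = 189.84 kPa
  T = 355.9 K: ΣzᵢPᵢˢᵃᵗ = 261.17 kPa
  T = 359.8 K: ΣzᵢPᵢˢᵃᵗ = 304.75 kPa
  T = 357.9 K: ΣzᵢPᵢˢᵃᵗ = 282.80 kPa
Interpolating between 355.9 K and 357.9 K gives T ≈ 356.9 K.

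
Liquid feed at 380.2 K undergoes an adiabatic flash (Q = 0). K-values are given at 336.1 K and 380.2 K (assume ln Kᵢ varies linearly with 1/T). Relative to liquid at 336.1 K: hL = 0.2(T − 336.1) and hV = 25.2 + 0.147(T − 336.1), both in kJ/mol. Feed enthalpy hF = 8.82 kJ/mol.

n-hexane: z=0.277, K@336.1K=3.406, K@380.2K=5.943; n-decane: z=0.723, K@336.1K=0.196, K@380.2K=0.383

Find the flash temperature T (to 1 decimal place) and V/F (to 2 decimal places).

T = 358.2 K, V/F = 0.18

Adiabatic flash: solve Rachford–Rice at each trial T, then check hF = ψ·hV(T) + (1−ψ)·hL(T).
  T = 336.1 K: K = (3.406, 0.196), RR gives ψ = 0.044, H_out = 1.110 kJ/mol
  T = 380.2 K: K = (5.943, 0.383), RR gives ψ = 0.303, H_out = 15.740 kJ/mol
  T = 358.1 K: K = (4.574, 0.279), RR gives ψ = 0.182, H_out = 8.778 kJ/mol
  T = 369.1 K: K = (5.231, 0.328), RR gives ψ = 0.242, H_out = 12.266 kJ/mol
  T = 363.6 K: K = (4.896, 0.303), RR gives ψ = 0.212, H_out = 10.535 kJ/mol
  T = 360.9 K: K = (4.737, 0.291), RR gives ψ = 0.197, H_out = 9.677 kJ/mol
  T = 359.5 K: K = (4.655, 0.285), RR gives ψ = 0.190, H_out = 9.228 kJ/mol
Linear interpolation between T = 358.1 (H_out = 8.778) and T = 359.5 (H_out = 9.228) on hF = 8.82 gives T ≈ 358.2 K, at which ψ = 0.18.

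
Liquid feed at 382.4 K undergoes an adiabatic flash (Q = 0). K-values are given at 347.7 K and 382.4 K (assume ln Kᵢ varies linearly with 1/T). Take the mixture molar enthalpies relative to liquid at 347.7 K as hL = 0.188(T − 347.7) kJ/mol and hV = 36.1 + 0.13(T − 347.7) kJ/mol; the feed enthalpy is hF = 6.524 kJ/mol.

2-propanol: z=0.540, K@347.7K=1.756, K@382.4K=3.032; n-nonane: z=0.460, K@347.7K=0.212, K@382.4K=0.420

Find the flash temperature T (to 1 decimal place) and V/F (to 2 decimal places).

Adiabatic flash: solve Rachford–Rice at each trial T, then check hF = ψ·hV(T) + (1−ψ)·hL(T).
  T = 347.7 K: K = (1.756, 0.212), RR gives ψ = 0.077, H_out = 2.773 kJ/mol
  T = 382.4 K: K = (3.032, 0.420), RR gives ψ = 0.705, H_out = 30.544 kJ/mol
  T = 365.0 K: K = (2.336, 0.303), RR gives ψ = 0.430, H_out = 18.356 kJ/mol
  T = 356.4 K: K = (2.034, 0.255), RR gives ψ = 0.280, H_out = 11.593 kJ/mol
  T = 352.0 K: K = (1.890, 0.232), RR gives ψ = 0.187, H_out = 7.500 kJ/mol
  T = 349.9 K: K = (1.824, 0.222), RR gives ψ = 0.136, H_out = 5.302 kJ/mol
  T = 350.9 K: K = (1.855, 0.227), RR gives ψ = 0.161, H_out = 6.373 kJ/mol
Linear interpolation between T = 350.9 (H_out = 6.373) and T = 352.0 (H_out = 7.500) on hF = 6.524 gives T ≈ 351.0 K, at which ψ = 0.16.

T = 351.0 K, V/F = 0.16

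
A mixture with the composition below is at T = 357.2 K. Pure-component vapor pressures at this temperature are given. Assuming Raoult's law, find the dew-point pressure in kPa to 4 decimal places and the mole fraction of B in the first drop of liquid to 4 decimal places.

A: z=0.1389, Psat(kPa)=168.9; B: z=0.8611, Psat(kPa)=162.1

Pdew = 163.0116 kPa, x_B = 0.8659

At the dew point ψ → 1, so Σzᵢ/Kᵢ = 1 with Kᵢ = Pᵢˢᵃᵗ/P ⇒ 1/P = Σzᵢ/Pᵢˢᵃᵗ.
1/P = 0.1389/168.9 + 0.8611/162.1 = 0.0061345 ⇒ P = 163.0116 kPa
xᵢ = zᵢP/Pᵢˢᵃᵗ ⇒ x_B = 0.8611·163.0116/162.1 = 0.8659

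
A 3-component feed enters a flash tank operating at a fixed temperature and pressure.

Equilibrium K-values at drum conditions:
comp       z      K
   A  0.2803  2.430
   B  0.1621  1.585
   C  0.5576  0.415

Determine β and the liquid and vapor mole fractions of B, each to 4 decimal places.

Material balance + equilibrium reduce to Σ zᵢ(Kᵢ−1)/(1+β(Kᵢ−1)) = 0.
Check two-phase: ΣzᵢKᵢ = 1.1695 > 1 and Σzᵢ/Kᵢ = 1.5612 > 1, so g(0) = 0.1695 > 0 and g(1) = -0.5612 < 0.
Newton iteration, β⁰ = 0.5:
  β = 0.5000: g = -0.15397, g' = -0.6093 → β = 0.2473
  β = 0.2473: g = -0.00242, g' = -0.6160 → β = 0.2434
Converged at β = 0.2434.
Compositions from xᵢ = zᵢ/(1+β(Kᵢ−1)), yᵢ = Kᵢxᵢ:
  A: x = 0.2079, y = 0.5053
  B: x = 0.1419, y = 0.2249
  C: x = 0.6502, y = 0.2698

β = 0.2434, x_B = 0.1419, y_B = 0.2249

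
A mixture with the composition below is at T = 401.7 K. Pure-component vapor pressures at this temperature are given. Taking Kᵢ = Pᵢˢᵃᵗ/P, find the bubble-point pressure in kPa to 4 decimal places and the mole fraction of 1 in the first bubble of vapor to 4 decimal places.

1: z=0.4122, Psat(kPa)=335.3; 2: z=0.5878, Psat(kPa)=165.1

At the bubble point ψ → 0, so ΣzᵢKᵢ = 1 with Kᵢ = Pᵢˢᵃᵗ/P ⇒ P = ΣzᵢPᵢˢᵃᵗ.
P = 0.4122·335.3 + 0.5878·165.1 = 235.2564 kPa
yᵢ = zᵢPᵢˢᵃᵗ/P ⇒ y_1 = 0.4122·335.3/235.2564 = 0.5875

Pbub = 235.2564 kPa, y_1 = 0.5875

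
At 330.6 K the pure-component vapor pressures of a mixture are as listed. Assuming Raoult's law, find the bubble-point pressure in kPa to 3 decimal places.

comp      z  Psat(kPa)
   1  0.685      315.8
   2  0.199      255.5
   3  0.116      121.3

Pbub = 281.238 kPa

At the bubble point ψ → 0, so ΣzᵢKᵢ = 1 with Kᵢ = Pᵢˢᵃᵗ/P ⇒ P = ΣzᵢPᵢˢᵃᵗ.
P = 0.685·315.8 + 0.199·255.5 + 0.116·121.3 = 281.238 kPa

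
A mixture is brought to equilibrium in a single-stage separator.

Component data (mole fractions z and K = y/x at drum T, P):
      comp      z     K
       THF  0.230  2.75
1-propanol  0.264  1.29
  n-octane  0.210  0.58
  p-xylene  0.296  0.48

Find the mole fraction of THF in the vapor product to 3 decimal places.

Material balance + equilibrium reduce to Σ zᵢ(Kᵢ−1)/(1+β(Kᵢ−1)) = 0.
g(0) = ΣzᵢKᵢ − 1 = 0.237 and g(1) = 1 − Σzᵢ/Kᵢ = -0.267, so a root lies in (0, 1).
Iterate (Newton) starting at β = 0.47:
  β = 0.470: g = -0.0254, g' = -0.427 → β = 0.411
Converged at β = 0.411.
Compositions from xᵢ = zᵢ/(1+β(Kᵢ−1)), yᵢ = Kᵢxᵢ:
  THF: x = 0.134, y = 0.368
  1-propanol: x = 0.236, y = 0.304
  n-octane: x = 0.254, y = 0.147
  p-xylene: x = 0.377, y = 0.181

y_THF = 0.368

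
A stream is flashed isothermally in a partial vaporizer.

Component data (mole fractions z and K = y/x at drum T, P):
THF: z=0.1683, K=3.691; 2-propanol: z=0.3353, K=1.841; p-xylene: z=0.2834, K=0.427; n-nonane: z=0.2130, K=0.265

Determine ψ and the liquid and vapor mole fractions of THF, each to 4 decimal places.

Let ψ = V/F and solve Σ zᵢ(Kᵢ−1)/(1+ψ(Kᵢ−1)) = 0.
g(0) = ΣzᵢKᵢ − 1 = 0.4159 and g(1) = 1 − Σzᵢ/Kᵢ = -0.6952, so a root lies in (0, 1).
Iterate (Newton) starting at ψ = 0.56:
  ψ = 0.5600: g = -0.13283, g' = -0.8376 → ψ = 0.4014
  ψ = 0.4014: g = -0.00445, g' = -0.8027 → ψ = 0.3959
Converged at ψ = 0.3959.
Compositions from xᵢ = zᵢ/(1+ψ(Kᵢ−1)), yᵢ = Kᵢxᵢ:
  THF: x = 0.0815, y = 0.3008
  2-propanol: x = 0.2515, y = 0.4631
  p-xylene: x = 0.3665, y = 0.1565
  n-nonane: x = 0.3004, y = 0.0796

ψ = 0.3959, x_THF = 0.0815, y_THF = 0.3008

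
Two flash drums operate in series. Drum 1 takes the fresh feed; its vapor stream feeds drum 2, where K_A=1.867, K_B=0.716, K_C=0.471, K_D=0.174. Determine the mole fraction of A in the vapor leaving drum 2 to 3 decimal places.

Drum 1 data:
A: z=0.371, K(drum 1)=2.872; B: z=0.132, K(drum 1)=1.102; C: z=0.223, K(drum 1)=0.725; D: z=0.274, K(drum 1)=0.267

Drum 1:
Newton–Raphson from ψ₁ = 0.4:
  ψ₁ = 0.400: g = 0.0570, g' = -0.742 → ψ₁ = 0.477
Converged at ψ₁ = 0.477.
Drum-1 compositions:
  A: x = 0.196, y = 0.563
  B: x = 0.126, y = 0.139
  C: x = 0.257, y = 0.186
  D: x = 0.422, y = 0.113
Drum-2 feed = drum-1 vapor: z₂ = (0.5626, 0.1387, 0.1861, 0.1125).
Drum 2:
Newton–Raphson from ψ₂ = 0.31:
  ψ₂ = 0.310: g = 0.0985, g' = -0.489 → ψ₂ = 0.511
  ψ₂ = 0.511: g = -0.0040, g' = -0.546 → ψ₂ = 0.504
Converged at ψ₂ = 0.504.
  A: x = 0.392, y = 0.731
  B: x = 0.162, y = 0.116
  C: x = 0.254, y = 0.120
  D: x = 0.193, y = 0.034

y_A (drum 2) = 0.731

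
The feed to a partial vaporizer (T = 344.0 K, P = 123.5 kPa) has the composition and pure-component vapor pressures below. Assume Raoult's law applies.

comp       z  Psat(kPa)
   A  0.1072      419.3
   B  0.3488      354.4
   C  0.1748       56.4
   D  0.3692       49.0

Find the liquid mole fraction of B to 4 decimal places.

Raoult's law: Kᵢ = Pᵢˢᵃᵗ/P = Pᵢˢᵃᵗ/123.5.
  K_A = 419.3/123.5 = 3.395142, K_B = 354.4/123.5 = 2.869636, K_C = 56.4/123.5 = 0.456680, K_D = 49.0/123.5 = 0.396761
Newton–Raphson from ψ = 0.53:
  ψ = 0.5300: g = -0.02008, g' = -0.8191 → ψ = 0.5055
  ψ = 0.5055: g = 0.00006, g' = -0.8243 → ψ = 0.5056
Converged at ψ = 0.5056.
Compositions from xᵢ = zᵢ/(1+ψ(Kᵢ−1)), yᵢ = Kᵢxᵢ:
  A: x = 0.0485, y = 0.1646
  B: x = 0.1793, y = 0.5146
  C: x = 0.2410, y = 0.1101
  D: x = 0.5312, y = 0.2108

x_B = 0.1793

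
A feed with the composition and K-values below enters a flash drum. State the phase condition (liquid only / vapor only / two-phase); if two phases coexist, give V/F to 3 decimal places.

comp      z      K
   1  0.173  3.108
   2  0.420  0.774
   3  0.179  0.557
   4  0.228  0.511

two-phase, V/F = 0.106

ΣzᵢKᵢ = 1.079; Σzᵢ/Kᵢ = 1.366.
Both exceed 1, so a two-phase solution exists.
Newton iteration, ψ⁰ = 0.3:
  ψ = 0.300: g = -0.1005, g' = -0.435 → ψ = 0.069
  ψ = 0.069: g = 0.0249, g' = -0.704 → ψ = 0.104
  ψ = 0.104: g = 0.0012, g' = -0.638 → ψ = 0.106
Converged at ψ = 0.106.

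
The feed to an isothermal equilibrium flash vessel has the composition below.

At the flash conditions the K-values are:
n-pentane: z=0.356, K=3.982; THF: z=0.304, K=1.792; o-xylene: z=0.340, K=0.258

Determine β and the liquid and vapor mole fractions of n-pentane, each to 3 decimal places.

Let β = V/F and solve Σ zᵢ(Kᵢ−1)/(1+β(Kᵢ−1)) = 0.
Check two-phase: ΣzᵢKᵢ = 2.050 > 1 and Σzᵢ/Kᵢ = 1.577 > 1, so g(0) = 1.050 > 0 and g(1) = -0.577 < 0.
Newton iteration, β⁰ = 0.5:
  β = 0.500: g = 0.1976, g' = -1.081 → β = 0.683
  β = 0.683: g = -0.0053, g' = -1.193 → β = 0.678
Converged at β = 0.678.
Compositions from xᵢ = zᵢ/(1+β(Kᵢ−1)), yᵢ = Kᵢxᵢ:
  n-pentane: x = 0.118, y = 0.469
  THF: x = 0.198, y = 0.354
  o-xylene: x = 0.684, y = 0.177

β = 0.678, x_n-pentane = 0.118, y_n-pentane = 0.469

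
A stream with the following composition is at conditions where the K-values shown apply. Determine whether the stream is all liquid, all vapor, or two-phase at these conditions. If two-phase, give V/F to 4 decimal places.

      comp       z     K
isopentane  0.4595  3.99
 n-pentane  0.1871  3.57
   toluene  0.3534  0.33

ΣzᵢKᵢ = 2.6180; Σzᵢ/Kᵢ = 1.2385.
Both exceed 1, so a two-phase solution exists.
Newton–Raphson from ψ = 0.54:
  ψ = 0.5400: g = 0.35584, g' = -1.2072 → ψ = 0.8348
  ψ = 0.8348: g = 0.00859, g' = -1.2779 → ψ = 0.8415
Converged at ψ = 0.8415.

two-phase, V/F = 0.8415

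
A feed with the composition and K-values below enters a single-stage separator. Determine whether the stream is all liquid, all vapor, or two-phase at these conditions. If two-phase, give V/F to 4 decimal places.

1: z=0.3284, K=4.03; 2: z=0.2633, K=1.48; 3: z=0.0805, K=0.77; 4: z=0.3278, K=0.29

ΣzᵢKᵢ = 1.8702; Σzᵢ/Kᵢ = 1.4943.
Both exceed 1, so a two-phase solution exists.
Newton iteration, ψ⁰ = 0.63:
  ψ = 0.6300: g = -0.00363, g' = -0.9388 → ψ = 0.6261
Converged at ψ = 0.6261.

two-phase, V/F = 0.6261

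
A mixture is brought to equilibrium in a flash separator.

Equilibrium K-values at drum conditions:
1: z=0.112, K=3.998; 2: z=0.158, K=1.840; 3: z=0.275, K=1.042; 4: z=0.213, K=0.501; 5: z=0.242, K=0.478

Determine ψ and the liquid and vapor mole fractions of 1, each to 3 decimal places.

ψ = 0.339, x_1 = 0.056, y_1 = 0.222

Material balance + equilibrium reduce to Σ zᵢ(Kᵢ−1)/(1+ψ(Kᵢ−1)) = 0.
Check two-phase: ΣzᵢKᵢ = 1.247 > 1 and Σzᵢ/Kᵢ = 1.309 > 1, so g(0) = 0.247 > 0 and g(1) = -0.309 < 0.
Newton–Raphson from ψ = 0.5:
  ψ = 0.500: g = -0.0734, g' = -0.432 → ψ = 0.330
  ψ = 0.330: g = 0.0042, g' = -0.495 → ψ = 0.339
Converged at ψ = 0.339.
Compositions from xᵢ = zᵢ/(1+ψ(Kᵢ−1)), yᵢ = Kᵢxᵢ:
  1: x = 0.056, y = 0.222
  2: x = 0.123, y = 0.226
  3: x = 0.271, y = 0.283
  4: x = 0.256, y = 0.128
  5: x = 0.294, y = 0.141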